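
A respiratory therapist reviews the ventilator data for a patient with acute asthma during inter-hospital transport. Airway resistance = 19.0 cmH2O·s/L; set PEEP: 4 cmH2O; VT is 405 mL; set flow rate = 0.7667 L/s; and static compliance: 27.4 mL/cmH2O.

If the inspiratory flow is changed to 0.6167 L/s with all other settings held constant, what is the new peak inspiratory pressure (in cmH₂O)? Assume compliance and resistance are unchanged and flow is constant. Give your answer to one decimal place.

PIP = Vt/C + R·V̇ + PEEP (constant-flow equation of motion).
Only the resistive term changes: ΔPIP = R × ΔV̇ = 19.0 × (0.6167 − 0.7667) = 19.0 × -0.15 = -2.85 cmH2O.
Original PIP = 405/27.4 + 19.0×0.7667 + 4 = 33.348 cmH2O; new PIP = 33.348 + (-2.85) = 30.498 cmH2O.

30.5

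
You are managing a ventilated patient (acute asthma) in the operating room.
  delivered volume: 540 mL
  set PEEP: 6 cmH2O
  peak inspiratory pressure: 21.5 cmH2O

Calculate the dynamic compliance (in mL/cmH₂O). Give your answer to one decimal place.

34.8

Dynamic compliance = Vt / (PIP − PEEP) = 540 / (21.5 − 6) = 540 / 15.5 = 34.839 mL/cmH2O.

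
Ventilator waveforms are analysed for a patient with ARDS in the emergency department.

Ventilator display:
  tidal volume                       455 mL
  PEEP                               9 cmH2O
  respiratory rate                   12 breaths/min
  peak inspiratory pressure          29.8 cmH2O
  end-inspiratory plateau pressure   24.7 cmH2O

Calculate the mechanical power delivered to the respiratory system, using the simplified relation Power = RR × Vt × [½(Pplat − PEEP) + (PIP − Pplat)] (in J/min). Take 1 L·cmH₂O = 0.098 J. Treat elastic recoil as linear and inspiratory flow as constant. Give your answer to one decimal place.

6.9

Per-breath work = Vt × [½(Pplat−PEEP) + (PIP−Pplat)] = 0.455 × [0.5×15.7 + 5.1] = 0.455 × 12.95 = 5.892 L·cmH2O.
Power = 12 × 5.892 = 70.704 L·cmH2O/min.
× 0.098 J/(L·cmH2O) → 6.929 J/min.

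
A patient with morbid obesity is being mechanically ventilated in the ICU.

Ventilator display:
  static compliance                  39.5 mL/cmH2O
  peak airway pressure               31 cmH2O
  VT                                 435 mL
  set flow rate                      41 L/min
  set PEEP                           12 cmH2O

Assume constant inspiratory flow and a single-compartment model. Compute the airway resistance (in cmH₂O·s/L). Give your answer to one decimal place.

Flow: 41 L/min ÷ 60 = 0.6833 L/s.
Equation of motion (constant flow): PIP = Vt/C + R·V̇ + PEEP.
R·V̇ = PIP − Vt/C − PEEP = 31 − 435/39.5 − 12 = 31 − 11.013 − 12 = 7.987 cmH2O.
R = 7.987 / 0.6833 = 11.689 cmH2O·s/L.

11.7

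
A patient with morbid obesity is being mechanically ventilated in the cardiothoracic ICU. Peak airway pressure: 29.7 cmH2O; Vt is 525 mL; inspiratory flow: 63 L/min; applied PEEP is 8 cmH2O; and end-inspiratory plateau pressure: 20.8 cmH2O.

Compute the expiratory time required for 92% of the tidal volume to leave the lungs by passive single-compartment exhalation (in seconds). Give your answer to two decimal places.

0.88

Flow: 63 L/min ÷ 60 = 1.05 L/s.
R = (PIP − Pplat)/V̇ = (29.7 − 20.8) / 1.05 = 8.9/1.05 = 8.476 cmH2O·s/L.
C = Vt/(Pplat − PEEP) = 525.0 / (20.8 − 8) = 525.0/12.8 = 41.016 mL/cmH2O.
τ = R × C = 8.476 × 0.04102 L/cmH2O = 0.3477 s.
t = −τ·ln(1 − 0.92) = −0.3477·ln(0.08) = 0.8782 s.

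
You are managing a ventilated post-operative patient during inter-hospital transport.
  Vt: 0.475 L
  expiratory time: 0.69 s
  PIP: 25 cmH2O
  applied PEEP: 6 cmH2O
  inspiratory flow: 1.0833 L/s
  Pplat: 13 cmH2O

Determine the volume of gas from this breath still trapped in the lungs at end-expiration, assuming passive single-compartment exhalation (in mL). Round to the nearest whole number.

R = (PIP − Pplat)/V̇ = (25 − 13) / 1.0833 = 12.0/1.0833 = 11.077 cmH2O·s/L.
C = Vt/(Pplat − PEEP) = 475.0 / (13 − 6) = 475.0/7.0 = 67.857 mL/cmH2O.
τ = R × C = 11.077 × 0.06786 L/cmH2O = 0.7517 s.
Fraction remaining = e^(−Te/τ) = e^(−0.69/0.7517) = 0.3993.
Trapped volume = 475.0 × 0.3993 = 189.67 mL.

190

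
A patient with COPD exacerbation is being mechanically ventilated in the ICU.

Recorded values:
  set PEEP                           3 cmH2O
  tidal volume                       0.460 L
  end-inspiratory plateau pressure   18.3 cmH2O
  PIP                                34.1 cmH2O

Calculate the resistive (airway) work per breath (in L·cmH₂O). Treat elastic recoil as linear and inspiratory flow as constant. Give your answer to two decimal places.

7.27

With constant inspiratory flow the resistive pressure is constant at PIP − Pplat = 34.1 − 18.3 = 15.8 cmH2O, so resistive work = 15.8 × 0.460 = 7.268 L·cmH2O.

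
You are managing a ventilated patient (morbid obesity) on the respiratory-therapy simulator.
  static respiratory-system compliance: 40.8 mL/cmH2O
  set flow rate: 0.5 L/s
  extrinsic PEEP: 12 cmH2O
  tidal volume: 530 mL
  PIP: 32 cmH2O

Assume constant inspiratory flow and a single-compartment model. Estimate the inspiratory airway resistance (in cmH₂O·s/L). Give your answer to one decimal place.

14.0

Equation of motion (constant flow): PIP = Vt/C + R·V̇ + PEEP.
R·V̇ = PIP − Vt/C − PEEP = 32 − 530/40.8 − 12 = 32 − 12.99 − 12 = 7.01 cmH2O.
R = 7.01 / 0.5 = 14.02 cmH2O·s/L.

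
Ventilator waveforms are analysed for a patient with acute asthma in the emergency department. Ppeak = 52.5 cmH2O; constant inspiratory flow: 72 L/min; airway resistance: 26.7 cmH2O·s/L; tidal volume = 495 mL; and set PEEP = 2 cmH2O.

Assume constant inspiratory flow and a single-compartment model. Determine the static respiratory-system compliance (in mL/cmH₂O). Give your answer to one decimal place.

26.8

Flow: 72 L/min ÷ 60 = 1.2 L/s.
Equation of motion (constant flow): PIP = Vt/C + R·V̇ + PEEP.
Vt/C = PIP − R·V̇ − PEEP = 52.5 − 26.7×1.2 − 2 = 52.5 − 32.04 − 2 = 18.46 cmH2O.
C = Vt / 18.46 = 495 / 18.46 = 26.815 mL/cmH2O.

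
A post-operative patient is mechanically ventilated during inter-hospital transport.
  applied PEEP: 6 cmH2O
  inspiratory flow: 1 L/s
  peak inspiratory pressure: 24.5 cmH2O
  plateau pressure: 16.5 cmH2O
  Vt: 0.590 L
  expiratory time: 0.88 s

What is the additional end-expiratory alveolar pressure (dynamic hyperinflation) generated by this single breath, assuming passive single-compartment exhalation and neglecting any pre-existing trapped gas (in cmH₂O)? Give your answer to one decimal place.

R = (PIP − Pplat)/V̇ = (24.5 − 16.5) / 1 = 8.0/1 = 8.0 cmH2O·s/L.
C = Vt/(Pplat − PEEP) = 590.0 / (16.5 − 6) = 590.0/10.5 = 56.19 mL/cmH2O.
τ = R × C = 8.0 × 0.05619 L/cmH2O = 0.4495 s.
Fraction remaining = e^(−Te/τ) = e^(−0.88/0.4495) = 0.1412; trapped volume = 590.0 × 0.1412 = 83.308 mL.
Additional alveolar pressure from trapping ≈ V_trapped / C = 83.308 / 56.19 = 1.483 cmH2O.

1.5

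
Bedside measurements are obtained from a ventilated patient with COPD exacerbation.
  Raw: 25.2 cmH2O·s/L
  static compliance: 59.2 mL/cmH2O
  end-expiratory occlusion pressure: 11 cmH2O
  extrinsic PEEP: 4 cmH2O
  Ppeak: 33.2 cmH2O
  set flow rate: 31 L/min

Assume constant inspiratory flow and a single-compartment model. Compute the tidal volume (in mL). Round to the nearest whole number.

Flow: 31 L/min ÷ 60 = 0.5167 L/s.
Total PEEP = 11 cmH2O (set 4 + intrinsic 7); this is the baseline alveolar pressure.
Equation of motion (constant flow): PIP = Vt/C + R·V̇ + PEEP.
Vt/C = PIP − R·V̇ − PEEP = 33.2 − 13.021 − 11 = 9.179 cmH2O.
Vt = C × 9.179 = 59.2 × 9.179 = 543.4 mL.

543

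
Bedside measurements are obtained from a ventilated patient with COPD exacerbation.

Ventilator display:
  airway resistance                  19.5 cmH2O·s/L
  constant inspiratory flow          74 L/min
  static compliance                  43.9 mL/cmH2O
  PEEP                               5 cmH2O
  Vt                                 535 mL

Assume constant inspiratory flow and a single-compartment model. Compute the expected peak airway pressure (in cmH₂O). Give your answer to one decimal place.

41.2

Flow: 74 L/min ÷ 60 = 1.2333 L/s.
Equation of motion (constant flow): PIP = Vt/C + R·V̇ + PEEP.
PIP = 535/43.9 + 19.5×1.2333 + 5 = 12.187 + 24.049 + 5 = 41.236 cmH2O.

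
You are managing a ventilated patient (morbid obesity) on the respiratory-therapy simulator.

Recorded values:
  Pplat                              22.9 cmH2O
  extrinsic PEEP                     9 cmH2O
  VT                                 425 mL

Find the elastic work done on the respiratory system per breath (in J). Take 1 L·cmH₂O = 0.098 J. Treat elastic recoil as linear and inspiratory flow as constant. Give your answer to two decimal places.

Elastic work ≈ ½ × (Pplat − PEEP) × Vt = 0.5 × (22.9 − 9) × 0.425 L = 0.5 × 13.9 × 0.425 = 2.954 L·cmH2O.
× 0.098 J/(L·cmH2O) → 0.2895 J.

0.29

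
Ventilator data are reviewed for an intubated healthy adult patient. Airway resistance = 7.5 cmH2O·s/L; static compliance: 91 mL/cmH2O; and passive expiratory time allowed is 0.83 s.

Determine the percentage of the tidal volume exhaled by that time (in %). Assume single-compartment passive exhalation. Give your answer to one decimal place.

70.4

τ = R × C = 7.5 × 91 mL/cmH2O = 7.5 × 0.091 L/cmH2O = 0.6825 s.
Passive exhalation: V(t)/V₀ = e^(−t/τ) = e^(−0.83/0.6825) = 0.2964.
Fraction exhaled = 1 − 0.2964 = 0.7036 → 70.36%.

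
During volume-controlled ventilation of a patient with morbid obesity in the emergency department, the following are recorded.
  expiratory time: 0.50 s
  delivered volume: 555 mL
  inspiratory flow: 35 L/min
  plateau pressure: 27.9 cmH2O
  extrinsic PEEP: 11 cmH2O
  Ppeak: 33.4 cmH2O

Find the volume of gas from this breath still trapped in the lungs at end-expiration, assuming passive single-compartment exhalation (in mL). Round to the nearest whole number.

Flow: 35 L/min ÷ 60 = 0.5833 L/s.
R = (PIP − Pplat)/V̇ = (33.4 − 27.9) / 0.5833 = 5.5/0.5833 = 9.429 cmH2O·s/L.
C = Vt/(Pplat − PEEP) = 555.0 / (27.9 − 11) = 555.0/16.9 = 32.84 mL/cmH2O.
τ = R × C = 9.429 × 0.03284 L/cmH2O = 0.3096 s.
Fraction remaining = e^(−Te/τ) = e^(−0.50/0.3096) = 0.1989.
Trapped volume = 555.0 × 0.1989 = 110.39 mL.

110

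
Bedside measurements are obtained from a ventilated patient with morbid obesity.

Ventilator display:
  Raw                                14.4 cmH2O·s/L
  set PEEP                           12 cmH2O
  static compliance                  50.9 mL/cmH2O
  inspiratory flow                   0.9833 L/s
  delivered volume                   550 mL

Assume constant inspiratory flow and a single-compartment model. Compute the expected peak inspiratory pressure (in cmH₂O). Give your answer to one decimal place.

Equation of motion (constant flow): PIP = Vt/C + R·V̇ + PEEP.
PIP = 550/50.9 + 14.4×0.9833 + 12 = 10.806 + 14.16 + 12 = 36.966 cmH2O.

37.0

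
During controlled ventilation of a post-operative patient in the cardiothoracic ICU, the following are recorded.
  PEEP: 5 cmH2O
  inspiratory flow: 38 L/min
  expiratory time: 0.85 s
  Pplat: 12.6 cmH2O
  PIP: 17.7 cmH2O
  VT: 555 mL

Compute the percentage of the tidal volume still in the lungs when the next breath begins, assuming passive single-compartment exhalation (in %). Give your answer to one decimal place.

Flow: 38 L/min ÷ 60 = 0.6333 L/s.
R = (PIP − Pplat)/V̇ = (17.7 − 12.6) / 0.6333 = 5.1/0.6333 = 8.053 cmH2O·s/L.
C = Vt/(Pplat − PEEP) = 555.0 / (12.6 − 5) = 555.0/7.6 = 73.026 mL/cmH2O.
τ = R × C = 8.053 × 0.07303 L/cmH2O = 0.5881 s.
Fraction remaining at end-expiration = e^(−Te/τ) = e^(−0.85/0.5881) = 0.2357 → 23.57%.

23.6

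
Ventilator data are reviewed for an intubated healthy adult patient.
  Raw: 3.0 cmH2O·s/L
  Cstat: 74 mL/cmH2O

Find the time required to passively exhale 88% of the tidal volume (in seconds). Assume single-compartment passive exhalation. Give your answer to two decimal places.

τ = R × C = 3.0 × 74 mL/cmH2O = 3.0 × 0.074 L/cmH2O = 0.222 s.
Exhaled fraction f = 1 − e^(−t/τ) → t = −τ·ln(1 − f) = −0.222·ln(0.12) = 0.4707 s.

0.47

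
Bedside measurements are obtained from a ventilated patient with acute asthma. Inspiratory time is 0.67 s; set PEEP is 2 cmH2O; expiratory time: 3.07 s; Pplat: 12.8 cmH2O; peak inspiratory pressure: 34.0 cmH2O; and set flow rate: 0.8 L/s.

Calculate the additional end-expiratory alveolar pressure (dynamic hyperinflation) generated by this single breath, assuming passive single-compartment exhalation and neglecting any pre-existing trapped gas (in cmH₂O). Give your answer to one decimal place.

Vt = flow × Ti = 0.8 L/s × 0.67 s × 1000 mL/L = 536.0 mL.
R = (PIP − Pplat)/V̇ = (34.0 − 12.8) / 0.8 = 21.2/0.8 = 26.5 cmH2O·s/L.
C = Vt/(Pplat − PEEP) = 536.0 / (12.8 − 2) = 536.0/10.8 = 49.63 mL/cmH2O.
τ = R × C = 26.5 × 0.04963 L/cmH2O = 1.315 s.
Fraction remaining = e^(−Te/τ) = e^(−3.07/1.315) = 0.09685; trapped volume = 536.0 × 0.09685 = 51.912 mL.
Additional alveolar pressure from trapping ≈ V_trapped / C = 51.912 / 49.63 = 1.046 cmH2O.

1.0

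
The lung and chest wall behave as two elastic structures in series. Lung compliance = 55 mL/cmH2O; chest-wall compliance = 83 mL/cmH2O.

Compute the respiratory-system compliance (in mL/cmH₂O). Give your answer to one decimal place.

Lung and chest wall are elastances in series: 1/Crs = 1/CL + 1/Ccw.
1/Crs = 1/55 + 1/83 = 0.03023.
Crs = 33.08 mL/cmH2O.

33.1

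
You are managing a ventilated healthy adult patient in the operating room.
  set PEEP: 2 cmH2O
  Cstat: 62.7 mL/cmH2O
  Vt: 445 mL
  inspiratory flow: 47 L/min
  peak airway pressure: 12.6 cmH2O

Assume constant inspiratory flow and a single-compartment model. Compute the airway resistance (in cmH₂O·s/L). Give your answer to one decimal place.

Flow: 47 L/min ÷ 60 = 0.7833 L/s.
Equation of motion (constant flow): PIP = Vt/C + R·V̇ + PEEP.
R·V̇ = PIP − Vt/C − PEEP = 12.6 − 445/62.7 − 2 = 12.6 − 7.097 − 2 = 3.503 cmH2O.
R = 3.503 / 0.7833 = 4.472 cmH2O·s/L.

4.5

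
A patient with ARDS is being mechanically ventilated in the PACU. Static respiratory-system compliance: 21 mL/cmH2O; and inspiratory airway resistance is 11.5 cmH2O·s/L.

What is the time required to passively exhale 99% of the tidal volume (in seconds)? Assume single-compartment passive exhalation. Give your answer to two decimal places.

τ = R × C = 11.5 × 21 mL/cmH2O = 11.5 × 0.021 L/cmH2O = 0.2415 s.
Exhaled fraction f = 1 − e^(−t/τ) → t = −τ·ln(1 − f) = −0.2415·ln(0.01) = 1.112 s.

1.11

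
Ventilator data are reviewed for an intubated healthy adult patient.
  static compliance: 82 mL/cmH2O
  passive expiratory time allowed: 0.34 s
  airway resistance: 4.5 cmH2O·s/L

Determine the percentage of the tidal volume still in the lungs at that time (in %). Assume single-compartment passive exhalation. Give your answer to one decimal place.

39.8

τ = R × C = 4.5 × 82 mL/cmH2O = 4.5 × 0.082 L/cmH2O = 0.369 s.
Passive exhalation: V(t)/V₀ = e^(−t/τ) = e^(−0.34/0.369) = 0.398.
Fraction remaining = 0.398 → 39.8%.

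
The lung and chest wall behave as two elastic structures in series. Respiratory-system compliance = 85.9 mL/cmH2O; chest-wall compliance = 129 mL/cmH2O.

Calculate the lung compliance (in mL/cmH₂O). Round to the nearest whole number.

257

1/CL = 1/Crs − 1/Ccw.
1/CL = 1/85.9 − 1/129 = 0.00389.
CL = 257.07 mL/cmH2O.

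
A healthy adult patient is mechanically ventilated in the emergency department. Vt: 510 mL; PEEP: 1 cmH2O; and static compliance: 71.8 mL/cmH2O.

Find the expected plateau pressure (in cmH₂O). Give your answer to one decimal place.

8.1

Pplat = PEEP + Vt / Cstat = 1 + 510 / 71.8 = 1 + 7.103 = 8.103 cmH2O.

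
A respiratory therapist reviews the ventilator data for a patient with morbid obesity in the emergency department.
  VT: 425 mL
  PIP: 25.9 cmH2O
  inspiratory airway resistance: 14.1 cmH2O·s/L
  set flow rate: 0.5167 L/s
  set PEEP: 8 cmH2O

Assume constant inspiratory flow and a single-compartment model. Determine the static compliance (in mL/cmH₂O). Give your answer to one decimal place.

Equation of motion (constant flow): PIP = Vt/C + R·V̇ + PEEP.
Vt/C = PIP − R·V̇ − PEEP = 25.9 − 14.1×0.5167 − 8 = 25.9 − 7.285 − 8 = 10.615 cmH2O.
C = Vt / 10.615 = 425 / 10.615 = 40.038 mL/cmH2O.

40.0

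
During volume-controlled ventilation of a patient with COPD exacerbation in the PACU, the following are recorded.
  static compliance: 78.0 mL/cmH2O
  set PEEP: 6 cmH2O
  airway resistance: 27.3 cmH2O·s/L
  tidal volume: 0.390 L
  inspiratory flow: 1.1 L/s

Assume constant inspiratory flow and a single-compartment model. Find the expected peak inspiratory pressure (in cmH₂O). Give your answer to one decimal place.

41.0

Equation of motion (constant flow): PIP = Vt/C + R·V̇ + PEEP.
PIP = 390/78.0 + 27.3×1.1 + 6 = 5.0 + 30.03 + 6 = 41.03 cmH2O.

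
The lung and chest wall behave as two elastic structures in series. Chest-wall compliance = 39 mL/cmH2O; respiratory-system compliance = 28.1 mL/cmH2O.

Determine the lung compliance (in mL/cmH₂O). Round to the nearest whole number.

1/CL = 1/Crs − 1/Ccw.
1/CL = 1/28.1 − 1/39 = 0.009946.
CL = 100.54 mL/cmH2O.

101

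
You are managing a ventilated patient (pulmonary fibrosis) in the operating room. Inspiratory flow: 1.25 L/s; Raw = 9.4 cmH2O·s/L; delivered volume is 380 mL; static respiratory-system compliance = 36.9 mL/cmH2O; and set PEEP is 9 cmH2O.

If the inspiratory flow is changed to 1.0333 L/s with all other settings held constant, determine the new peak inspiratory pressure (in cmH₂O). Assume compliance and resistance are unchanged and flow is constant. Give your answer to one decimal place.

PIP = Vt/C + R·V̇ + PEEP (constant-flow equation of motion).
Only the resistive term changes: ΔPIP = R × ΔV̇ = 9.4 × (1.0333 − 1.25) = 9.4 × -0.2167 = -2.037 cmH2O.
Original PIP = 380/36.9 + 9.4×1.25 + 9 = 31.048 cmH2O; new PIP = 31.048 + (-2.037) = 29.011 cmH2O.

29.0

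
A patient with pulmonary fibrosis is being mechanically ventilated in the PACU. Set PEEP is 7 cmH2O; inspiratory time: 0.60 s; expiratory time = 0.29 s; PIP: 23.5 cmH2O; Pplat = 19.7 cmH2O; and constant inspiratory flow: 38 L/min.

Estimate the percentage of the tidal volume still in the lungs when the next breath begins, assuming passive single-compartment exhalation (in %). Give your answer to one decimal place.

19.9

Flow: 38 L/min ÷ 60 = 0.6333 L/s.
Vt = flow × Ti = 0.6333 L/s × 0.60 s × 1000 mL/L = 379.98 mL.
R = (PIP − Pplat)/V̇ = (23.5 − 19.7) / 0.6333 = 3.8/0.6333 = 6.0 cmH2O·s/L.
C = Vt/(Pplat − PEEP) = 379.98 / (19.7 − 7) = 379.98/12.7 = 29.92 mL/cmH2O.
τ = R × C = 6.0 × 0.02992 L/cmH2O = 0.1795 s.
Fraction remaining at end-expiration = e^(−Te/τ) = e^(−0.29/0.1795) = 0.1988 → 19.88%.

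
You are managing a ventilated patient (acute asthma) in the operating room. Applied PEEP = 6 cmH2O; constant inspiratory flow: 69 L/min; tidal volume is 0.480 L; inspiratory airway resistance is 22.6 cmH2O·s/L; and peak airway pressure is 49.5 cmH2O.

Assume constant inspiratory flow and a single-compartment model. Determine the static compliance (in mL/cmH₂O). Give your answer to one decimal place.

27.4

Flow: 69 L/min ÷ 60 = 1.15 L/s.
Equation of motion (constant flow): PIP = Vt/C + R·V̇ + PEEP.
Vt/C = PIP − R·V̇ − PEEP = 49.5 − 22.6×1.15 − 6 = 49.5 − 25.99 − 6 = 17.51 cmH2O.
C = Vt / 17.51 = 480 / 17.51 = 27.413 mL/cmH2O.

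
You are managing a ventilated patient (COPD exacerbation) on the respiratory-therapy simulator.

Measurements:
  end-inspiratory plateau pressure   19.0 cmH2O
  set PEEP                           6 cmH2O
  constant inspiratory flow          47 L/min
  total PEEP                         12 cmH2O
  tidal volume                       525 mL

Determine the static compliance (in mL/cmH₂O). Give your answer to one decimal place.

75.0

End-expiratory occlusion gives total PEEP = 12 cmH2O (intrinsic PEEP = 12 − 6 = 6). Use total PEEP for the elastic gradient.
Cstat = Vt / (Pplat − PEEPtotal) = 525 / (19.0 − 12) = 525 / 7.0 = 75.0 mL/cmH2O.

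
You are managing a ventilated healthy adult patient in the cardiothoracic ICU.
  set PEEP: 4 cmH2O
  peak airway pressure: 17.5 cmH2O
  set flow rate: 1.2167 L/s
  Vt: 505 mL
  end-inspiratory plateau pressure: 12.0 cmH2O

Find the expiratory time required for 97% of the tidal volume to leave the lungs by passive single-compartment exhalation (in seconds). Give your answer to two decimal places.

1.00

R = (PIP − Pplat)/V̇ = (17.5 − 12.0) / 1.2167 = 5.5/1.2167 = 4.52 cmH2O·s/L.
C = Vt/(Pplat − PEEP) = 505.0 / (12.0 − 4) = 505.0/8.0 = 63.125 mL/cmH2O.
τ = R × C = 4.52 × 0.06313 L/cmH2O = 0.2853 s.
t = −τ·ln(1 − 0.97) = −0.2853·ln(0.03) = 1.0 s.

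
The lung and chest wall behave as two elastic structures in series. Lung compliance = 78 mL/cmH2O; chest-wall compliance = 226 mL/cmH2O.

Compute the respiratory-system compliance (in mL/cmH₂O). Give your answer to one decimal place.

58.0

Lung and chest wall are elastances in series: 1/Crs = 1/CL + 1/Ccw.
1/Crs = 1/78 + 1/226 = 0.01725.
Crs = 57.971 mL/cmH2O.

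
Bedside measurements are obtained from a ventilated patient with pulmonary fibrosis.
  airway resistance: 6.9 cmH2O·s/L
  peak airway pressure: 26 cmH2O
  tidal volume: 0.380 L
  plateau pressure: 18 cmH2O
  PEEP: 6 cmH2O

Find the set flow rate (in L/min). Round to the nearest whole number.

flow = (PIP − Pplat) / Raw = (26 − 18) / 6.9 = 1.159 L/s × 60 = 69.54 L/min.

70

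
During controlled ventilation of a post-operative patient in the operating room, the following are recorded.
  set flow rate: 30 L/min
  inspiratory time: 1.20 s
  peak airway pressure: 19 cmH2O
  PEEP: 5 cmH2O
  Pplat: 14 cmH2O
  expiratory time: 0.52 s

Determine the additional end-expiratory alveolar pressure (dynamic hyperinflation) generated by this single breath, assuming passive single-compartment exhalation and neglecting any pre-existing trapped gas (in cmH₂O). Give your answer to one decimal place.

Flow: 30 L/min ÷ 60 = 0.5 L/s.
Vt = flow × Ti = 0.5 L/s × 1.20 s × 1000 mL/L = 600.0 mL.
R = (PIP − Pplat)/V̇ = (19 − 14) / 0.5 = 5.0/0.5 = 10.0 cmH2O·s/L.
C = Vt/(Pplat − PEEP) = 600.0 / (14 − 5) = 600.0/9.0 = 66.667 mL/cmH2O.
τ = R × C = 10.0 × 0.06667 L/cmH2O = 0.6667 s.
Fraction remaining = e^(−Te/τ) = e^(−0.52/0.6667) = 0.4584; trapped volume = 600.0 × 0.4584 = 275.04 mL.
Additional alveolar pressure from trapping ≈ V_trapped / C = 275.04 / 66.667 = 4.126 cmH2O.

4.1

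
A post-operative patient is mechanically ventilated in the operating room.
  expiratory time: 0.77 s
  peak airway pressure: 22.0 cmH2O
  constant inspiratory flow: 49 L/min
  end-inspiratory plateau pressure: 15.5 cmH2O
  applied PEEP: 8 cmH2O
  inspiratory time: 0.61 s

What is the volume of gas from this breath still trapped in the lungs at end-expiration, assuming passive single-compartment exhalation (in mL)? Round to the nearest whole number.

116

Flow: 49 L/min ÷ 60 = 0.8167 L/s.
Vt = flow × Ti = 0.8167 L/s × 0.61 s × 1000 mL/L = 498.19 mL.
R = (PIP − Pplat)/V̇ = (22.0 − 15.5) / 0.8167 = 6.5/0.8167 = 7.959 cmH2O·s/L.
C = Vt/(Pplat − PEEP) = 498.19 / (15.5 − 8) = 498.19/7.5 = 66.425 mL/cmH2O.
τ = R × C = 7.959 × 0.06643 L/cmH2O = 0.5287 s.
Fraction remaining = e^(−Te/τ) = e^(−0.77/0.5287) = 0.2331.
Trapped volume = 498.19 × 0.2331 = 116.13 mL.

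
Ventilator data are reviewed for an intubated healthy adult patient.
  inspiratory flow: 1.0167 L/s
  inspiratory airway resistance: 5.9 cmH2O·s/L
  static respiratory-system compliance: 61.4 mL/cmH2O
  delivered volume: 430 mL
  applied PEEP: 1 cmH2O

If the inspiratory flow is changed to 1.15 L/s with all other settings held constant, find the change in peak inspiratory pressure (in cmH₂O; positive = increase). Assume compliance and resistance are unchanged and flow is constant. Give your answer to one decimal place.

PIP = Vt/C + R·V̇ + PEEP (constant-flow equation of motion).
Only the resistive term changes: ΔPIP = R × ΔV̇ = 5.9 × (1.15 − 1.0167) = 5.9 × 0.1333 = 0.7865 cmH2O.

0.8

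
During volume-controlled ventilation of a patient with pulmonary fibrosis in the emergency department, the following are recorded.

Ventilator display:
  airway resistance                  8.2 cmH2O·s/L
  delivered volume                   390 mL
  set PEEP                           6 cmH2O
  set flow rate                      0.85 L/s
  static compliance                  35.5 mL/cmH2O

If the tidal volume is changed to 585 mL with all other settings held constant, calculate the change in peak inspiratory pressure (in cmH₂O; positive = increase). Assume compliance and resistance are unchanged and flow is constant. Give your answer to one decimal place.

5.5

PIP = Vt/C + R·V̇ + PEEP (constant-flow equation of motion).
Only the elastic term changes: ΔPIP = ΔVt / C = (585 − 390) / 35.5 = 5.493 cmH2O.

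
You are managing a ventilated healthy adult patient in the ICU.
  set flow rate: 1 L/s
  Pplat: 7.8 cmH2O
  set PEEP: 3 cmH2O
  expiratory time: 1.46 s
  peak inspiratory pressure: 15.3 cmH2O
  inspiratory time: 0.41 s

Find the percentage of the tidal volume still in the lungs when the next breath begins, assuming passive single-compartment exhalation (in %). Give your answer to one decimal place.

Vt = flow × Ti = 1 L/s × 0.41 s × 1000 mL/L = 410.0 mL.
R = (PIP − Pplat)/V̇ = (15.3 − 7.8) / 1 = 7.5/1 = 7.5 cmH2O·s/L.
C = Vt/(Pplat − PEEP) = 410.0 / (7.8 − 3) = 410.0/4.8 = 85.417 mL/cmH2O.
τ = R × C = 7.5 × 0.08542 L/cmH2O = 0.6407 s.
Fraction remaining at end-expiration = e^(−Te/τ) = e^(−1.46/0.6407) = 0.1024 → 10.24%.

10.2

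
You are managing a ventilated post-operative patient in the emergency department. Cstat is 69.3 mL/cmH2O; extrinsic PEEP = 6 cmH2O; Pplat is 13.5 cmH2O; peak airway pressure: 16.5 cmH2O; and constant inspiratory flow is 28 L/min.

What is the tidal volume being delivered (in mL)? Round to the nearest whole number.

520

Vt = Cstat × (Pplat − PEEP) = 69.3 × (13.5 − 6) = 69.3 × 7.5 = 519.75 mL.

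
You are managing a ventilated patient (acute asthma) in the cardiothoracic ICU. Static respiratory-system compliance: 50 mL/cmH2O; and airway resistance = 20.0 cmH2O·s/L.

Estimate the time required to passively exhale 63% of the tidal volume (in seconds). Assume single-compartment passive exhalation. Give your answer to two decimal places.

τ = R × C = 20.0 × 50 mL/cmH2O = 20.0 × 0.050 L/cmH2O = 1.0 s.
Exhaled fraction f = 1 − e^(−t/τ) → t = −τ·ln(1 − f) = −1.0·ln(0.37) = 0.9943 s.

0.99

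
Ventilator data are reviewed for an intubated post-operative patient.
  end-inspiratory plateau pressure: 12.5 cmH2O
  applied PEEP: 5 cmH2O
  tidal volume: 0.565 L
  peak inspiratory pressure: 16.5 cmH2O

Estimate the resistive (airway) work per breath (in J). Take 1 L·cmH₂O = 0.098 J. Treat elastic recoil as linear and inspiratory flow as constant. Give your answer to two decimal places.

0.22

With constant inspiratory flow the resistive pressure is constant at PIP − Pplat = 16.5 − 12.5 = 4.0 cmH2O, so resistive work = 4.0 × 0.565 = 2.26 L·cmH2O.
× 0.098 J/(L·cmH2O) → 0.2215 J.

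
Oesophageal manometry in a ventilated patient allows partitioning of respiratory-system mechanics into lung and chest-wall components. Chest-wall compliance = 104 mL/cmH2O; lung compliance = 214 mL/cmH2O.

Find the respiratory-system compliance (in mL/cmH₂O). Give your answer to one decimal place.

Lung and chest wall are elastances in series: 1/Crs = 1/CL + 1/Ccw.
1/Crs = 1/214 + 1/104 = 0.01429.
Crs = 69.979 mL/cmH2O.

70.0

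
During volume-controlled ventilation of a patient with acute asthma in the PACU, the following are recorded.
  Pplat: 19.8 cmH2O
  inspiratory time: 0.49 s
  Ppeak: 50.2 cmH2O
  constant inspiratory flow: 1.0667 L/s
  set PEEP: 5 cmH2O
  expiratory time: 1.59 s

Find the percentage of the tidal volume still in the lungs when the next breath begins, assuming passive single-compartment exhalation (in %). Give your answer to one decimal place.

Vt = flow × Ti = 1.0667 L/s × 0.49 s × 1000 mL/L = 522.68 mL.
R = (PIP − Pplat)/V̇ = (50.2 − 19.8) / 1.0667 = 30.4/1.0667 = 28.499 cmH2O·s/L.
C = Vt/(Pplat − PEEP) = 522.68 / (19.8 − 5) = 522.68/14.8 = 35.316 mL/cmH2O.
τ = R × C = 28.499 × 0.03532 L/cmH2O = 1.007 s.
Fraction remaining at end-expiration = e^(−Te/τ) = e^(−1.59/1.007) = 0.2062 → 20.62%.

20.6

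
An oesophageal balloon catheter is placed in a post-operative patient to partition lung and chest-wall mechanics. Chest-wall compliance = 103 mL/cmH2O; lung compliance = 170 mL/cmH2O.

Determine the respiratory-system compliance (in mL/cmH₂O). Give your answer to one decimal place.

Lung and chest wall are elastances in series: 1/Crs = 1/CL + 1/Ccw.
1/Crs = 1/170 + 1/103 = 0.01559.
Crs = 64.144 mL/cmH2O.

64.1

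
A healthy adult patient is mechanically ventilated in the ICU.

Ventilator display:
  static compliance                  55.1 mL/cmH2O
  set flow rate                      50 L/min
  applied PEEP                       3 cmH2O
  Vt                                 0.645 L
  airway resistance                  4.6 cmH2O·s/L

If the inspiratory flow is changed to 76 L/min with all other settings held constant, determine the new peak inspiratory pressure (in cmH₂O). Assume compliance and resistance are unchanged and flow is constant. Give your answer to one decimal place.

Flow: 50 L/min ÷ 60 = 0.8333 L/s.
New flow: 76 L/min ÷ 60 = 1.2667 L/s.
PIP = Vt/C + R·V̇ + PEEP (constant-flow equation of motion).
Only the resistive term changes: ΔPIP = R × ΔV̇ = 4.6 × (1.2667 − 0.8333) = 4.6 × 0.4334 = 1.994 cmH2O.
Original PIP = 645/55.1 + 4.6×0.8333 + 3 = 18.539 cmH2O; new PIP = 18.539 + (1.994) = 20.533 cmH2O.

20.5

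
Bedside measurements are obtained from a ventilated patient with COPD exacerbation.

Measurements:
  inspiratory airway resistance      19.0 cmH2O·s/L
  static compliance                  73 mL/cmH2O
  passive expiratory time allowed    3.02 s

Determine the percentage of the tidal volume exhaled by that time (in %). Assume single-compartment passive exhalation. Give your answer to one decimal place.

88.7

τ = R × C = 19.0 × 73 mL/cmH2O = 19.0 × 0.073 L/cmH2O = 1.387 s.
Passive exhalation: V(t)/V₀ = e^(−t/τ) = e^(−3.02/1.387) = 0.1133.
Fraction exhaled = 1 − 0.1133 = 0.8867 → 88.67%.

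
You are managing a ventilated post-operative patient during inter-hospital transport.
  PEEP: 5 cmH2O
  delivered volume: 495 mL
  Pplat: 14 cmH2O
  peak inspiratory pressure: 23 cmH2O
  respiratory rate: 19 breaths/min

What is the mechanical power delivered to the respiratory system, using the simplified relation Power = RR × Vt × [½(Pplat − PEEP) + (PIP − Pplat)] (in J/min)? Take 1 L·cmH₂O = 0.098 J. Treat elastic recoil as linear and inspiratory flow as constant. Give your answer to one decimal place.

12.4

Per-breath work = Vt × [½(Pplat−PEEP) + (PIP−Pplat)] = 0.495 × [0.5×9.0 + 9.0] = 0.495 × 13.5 = 6.683 L·cmH2O.
Power = 19 × 6.683 = 126.98 L·cmH2O/min.
× 0.098 J/(L·cmH2O) → 12.444 J/min.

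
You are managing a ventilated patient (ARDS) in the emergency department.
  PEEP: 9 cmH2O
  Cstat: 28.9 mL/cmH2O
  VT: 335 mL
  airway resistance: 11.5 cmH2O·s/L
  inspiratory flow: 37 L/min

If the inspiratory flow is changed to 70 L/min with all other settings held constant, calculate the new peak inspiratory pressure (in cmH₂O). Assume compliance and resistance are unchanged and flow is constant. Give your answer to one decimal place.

34.0

Flow: 37 L/min ÷ 60 = 0.6167 L/s.
New flow: 70 L/min ÷ 60 = 1.1667 L/s.
PIP = Vt/C + R·V̇ + PEEP (constant-flow equation of motion).
Only the resistive term changes: ΔPIP = R × ΔV̇ = 11.5 × (1.1667 − 0.6167) = 11.5 × 0.55 = 6.325 cmH2O.
Original PIP = 335/28.9 + 11.5×0.6167 + 9 = 27.684 cmH2O; new PIP = 27.684 + (6.325) = 34.009 cmH2O.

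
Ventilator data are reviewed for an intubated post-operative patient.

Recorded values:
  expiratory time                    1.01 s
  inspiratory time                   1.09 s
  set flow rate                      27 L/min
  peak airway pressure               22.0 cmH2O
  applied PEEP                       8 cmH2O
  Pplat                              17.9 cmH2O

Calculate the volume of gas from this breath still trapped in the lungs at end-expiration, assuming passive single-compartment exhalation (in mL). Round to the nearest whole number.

Flow: 27 L/min ÷ 60 = 0.45 L/s.
Vt = flow × Ti = 0.45 L/s × 1.09 s × 1000 mL/L = 490.5 mL.
R = (PIP − Pplat)/V̇ = (22.0 − 17.9) / 0.45 = 4.1/0.45 = 9.111 cmH2O·s/L.
C = Vt/(Pplat − PEEP) = 490.5 / (17.9 − 8) = 490.5/9.9 = 49.545 mL/cmH2O.
τ = R × C = 9.111 × 0.04955 L/cmH2O = 0.4515 s.
Fraction remaining = e^(−Te/τ) = e^(−1.01/0.4515) = 0.1068.
Trapped volume = 490.5 × 0.1068 = 52.385 mL.

52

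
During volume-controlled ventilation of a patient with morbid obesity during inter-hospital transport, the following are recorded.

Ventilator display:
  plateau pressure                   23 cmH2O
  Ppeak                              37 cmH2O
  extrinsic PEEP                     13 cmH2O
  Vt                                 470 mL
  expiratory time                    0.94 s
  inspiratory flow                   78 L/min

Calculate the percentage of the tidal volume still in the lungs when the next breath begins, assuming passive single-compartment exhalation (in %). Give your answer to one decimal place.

15.6

Flow: 78 L/min ÷ 60 = 1.3 L/s.
R = (PIP − Pplat)/V̇ = (37 − 23) / 1.3 = 14.0/1.3 = 10.769 cmH2O·s/L.
C = Vt/(Pplat − PEEP) = 470.0 / (23 − 13) = 470.0/10.0 = 47.0 mL/cmH2O.
τ = R × C = 10.769 × 0.047 L/cmH2O = 0.5061 s.
Fraction remaining at end-expiration = e^(−Te/τ) = e^(−0.94/0.5061) = 0.1561 → 15.61%.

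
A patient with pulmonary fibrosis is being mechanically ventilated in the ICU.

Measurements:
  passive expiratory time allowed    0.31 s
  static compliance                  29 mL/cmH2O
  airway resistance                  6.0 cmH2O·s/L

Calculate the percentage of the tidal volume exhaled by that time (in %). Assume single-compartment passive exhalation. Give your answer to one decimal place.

τ = R × C = 6.0 × 29 mL/cmH2O = 6.0 × 0.029 L/cmH2O = 0.174 s.
Passive exhalation: V(t)/V₀ = e^(−t/τ) = e^(−0.31/0.174) = 0.1684.
Fraction exhaled = 1 − 0.1684 = 0.8316 → 83.16%.

83.2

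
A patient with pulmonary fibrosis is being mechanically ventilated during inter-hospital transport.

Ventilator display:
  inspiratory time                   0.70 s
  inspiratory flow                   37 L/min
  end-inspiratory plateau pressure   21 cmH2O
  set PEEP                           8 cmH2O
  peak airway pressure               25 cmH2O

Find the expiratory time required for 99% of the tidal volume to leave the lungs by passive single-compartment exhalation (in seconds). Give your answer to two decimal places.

0.99

Flow: 37 L/min ÷ 60 = 0.6167 L/s.
Vt = flow × Ti = 0.6167 L/s × 0.70 s × 1000 mL/L = 431.69 mL.
R = (PIP − Pplat)/V̇ = (25 − 21) / 0.6167 = 4.0/0.6167 = 6.486 cmH2O·s/L.
C = Vt/(Pplat − PEEP) = 431.69 / (21 − 8) = 431.69/13.0 = 33.207 mL/cmH2O.
τ = R × C = 6.486 × 0.03321 L/cmH2O = 0.2154 s.
t = −τ·ln(1 − 0.99) = −0.2154·ln(0.01) = 0.992 s.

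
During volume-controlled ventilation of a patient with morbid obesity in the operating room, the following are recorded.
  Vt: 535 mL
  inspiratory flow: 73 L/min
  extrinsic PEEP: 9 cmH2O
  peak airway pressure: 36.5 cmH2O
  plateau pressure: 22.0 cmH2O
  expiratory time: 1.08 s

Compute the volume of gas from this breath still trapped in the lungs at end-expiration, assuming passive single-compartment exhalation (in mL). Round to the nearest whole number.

Flow: 73 L/min ÷ 60 = 1.2167 L/s.
R = (PIP − Pplat)/V̇ = (36.5 − 22.0) / 1.2167 = 14.5/1.2167 = 11.917 cmH2O·s/L.
C = Vt/(Pplat − PEEP) = 535.0 / (22.0 − 9) = 535.0/13.0 = 41.154 mL/cmH2O.
τ = R × C = 11.917 × 0.04115 L/cmH2O = 0.4904 s.
Fraction remaining = e^(−Te/τ) = e^(−1.08/0.4904) = 0.1106.
Trapped volume = 535.0 × 0.1106 = 59.171 mL.

59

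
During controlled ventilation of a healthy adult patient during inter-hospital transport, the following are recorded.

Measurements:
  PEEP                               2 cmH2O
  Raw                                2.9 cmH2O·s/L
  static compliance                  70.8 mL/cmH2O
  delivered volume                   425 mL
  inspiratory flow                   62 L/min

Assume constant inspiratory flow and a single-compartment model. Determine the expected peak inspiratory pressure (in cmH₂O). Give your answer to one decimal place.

11.0

Flow: 62 L/min ÷ 60 = 1.0333 L/s.
Equation of motion (constant flow): PIP = Vt/C + R·V̇ + PEEP.
PIP = 425/70.8 + 2.9×1.0333 + 2 = 6.003 + 2.997 + 2 = 11.0 cmH2O.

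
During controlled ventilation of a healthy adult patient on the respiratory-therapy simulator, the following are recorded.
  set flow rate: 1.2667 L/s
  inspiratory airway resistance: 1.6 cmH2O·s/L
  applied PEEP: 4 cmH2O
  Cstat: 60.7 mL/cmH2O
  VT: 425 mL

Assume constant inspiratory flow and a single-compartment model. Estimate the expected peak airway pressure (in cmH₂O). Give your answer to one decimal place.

13.0

Equation of motion (constant flow): PIP = Vt/C + R·V̇ + PEEP.
PIP = 425/60.7 + 1.6×1.2667 + 4 = 7.002 + 2.027 + 4 = 13.029 cmH2O.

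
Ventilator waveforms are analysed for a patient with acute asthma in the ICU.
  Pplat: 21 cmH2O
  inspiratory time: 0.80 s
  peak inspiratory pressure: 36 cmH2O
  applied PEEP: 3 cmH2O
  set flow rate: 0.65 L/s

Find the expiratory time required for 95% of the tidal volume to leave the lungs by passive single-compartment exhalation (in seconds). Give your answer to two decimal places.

2.00

Vt = flow × Ti = 0.65 L/s × 0.80 s × 1000 mL/L = 520.0 mL.
R = (PIP − Pplat)/V̇ = (36 − 21) / 0.65 = 15.0/0.65 = 23.077 cmH2O·s/L.
C = Vt/(Pplat − PEEP) = 520.0 / (21 − 3) = 520.0/18.0 = 28.889 mL/cmH2O.
τ = R × C = 23.077 × 0.02889 L/cmH2O = 0.6667 s.
t = −τ·ln(1 − 0.95) = −0.6667·ln(0.05) = 1.997 s.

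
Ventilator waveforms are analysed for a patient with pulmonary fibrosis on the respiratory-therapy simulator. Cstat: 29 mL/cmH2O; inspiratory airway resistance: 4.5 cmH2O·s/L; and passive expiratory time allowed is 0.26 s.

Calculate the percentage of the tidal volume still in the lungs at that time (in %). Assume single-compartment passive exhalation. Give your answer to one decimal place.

13.6

τ = R × C = 4.5 × 29 mL/cmH2O = 4.5 × 0.029 L/cmH2O = 0.1305 s.
Passive exhalation: V(t)/V₀ = e^(−t/τ) = e^(−0.26/0.1305) = 0.1364.
Fraction remaining = 0.1364 → 13.64%.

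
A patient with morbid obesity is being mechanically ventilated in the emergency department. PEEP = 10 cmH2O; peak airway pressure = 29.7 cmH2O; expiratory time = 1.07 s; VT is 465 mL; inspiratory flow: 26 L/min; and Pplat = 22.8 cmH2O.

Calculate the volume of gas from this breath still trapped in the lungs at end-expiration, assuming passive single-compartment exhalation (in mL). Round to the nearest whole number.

Flow: 26 L/min ÷ 60 = 0.4333 L/s.
R = (PIP − Pplat)/V̇ = (29.7 − 22.8) / 0.4333 = 6.9/0.4333 = 15.924 cmH2O·s/L.
C = Vt/(Pplat − PEEP) = 465.0 / (22.8 − 10) = 465.0/12.8 = 36.328 mL/cmH2O.
τ = R × C = 15.924 × 0.03633 L/cmH2O = 0.5785 s.
Fraction remaining = e^(−Te/τ) = e^(−1.07/0.5785) = 0.1573.
Trapped volume = 465.0 × 0.1573 = 73.145 mL.

73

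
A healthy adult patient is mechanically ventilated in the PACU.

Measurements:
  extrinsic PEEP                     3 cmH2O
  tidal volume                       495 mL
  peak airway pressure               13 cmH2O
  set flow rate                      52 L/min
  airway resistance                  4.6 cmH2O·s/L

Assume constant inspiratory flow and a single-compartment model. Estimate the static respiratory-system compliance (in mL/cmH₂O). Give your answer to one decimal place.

Flow: 52 L/min ÷ 60 = 0.8667 L/s.
Equation of motion (constant flow): PIP = Vt/C + R·V̇ + PEEP.
Vt/C = PIP − R·V̇ − PEEP = 13 − 4.6×0.8667 − 3 = 13 − 3.987 − 3 = 6.013 cmH2O.
C = Vt / 6.013 = 495 / 6.013 = 82.322 mL/cmH2O.

82.3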